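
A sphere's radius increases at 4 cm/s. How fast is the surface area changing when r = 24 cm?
768π cm²/s

S = 4πr²
dS/dt = dS/dr · dr/dt = 8πr · 4
At r = 24: dS/dt = 768π cm²/s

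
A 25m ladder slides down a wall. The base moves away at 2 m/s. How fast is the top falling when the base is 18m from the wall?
36√301/301 ≈ 2.075 m/s

x² + y² = 25²
2x·dx/dt + 2y·dy/dt = 0
dy/dt = -x/y · dx/dt = -18/√301 · 2 = -36√301/301 m/s
The top is descending at 36√301/301 ≈ 2.075 m/s.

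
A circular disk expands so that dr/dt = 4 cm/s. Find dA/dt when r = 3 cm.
24π cm²/s

A = πr²
dA/dt = 2πr · dr/dt = 2π(3)(4) = 24π cm²/s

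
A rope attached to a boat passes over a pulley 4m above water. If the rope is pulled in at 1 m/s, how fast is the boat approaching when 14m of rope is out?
7√5/15 ≈ 1.043 m/s

rope² = x² + 4²
x = √(14² - 4²) = 6√5
dx/dt = (rope/x) · d(rope)/dt = (14/(6√5)) · (-1) = -7√5/15 m/s
The boat approaches at 7√5/15 ≈ 1.043 m/s.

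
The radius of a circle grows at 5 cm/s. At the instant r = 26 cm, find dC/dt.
10π cm/s

C = 2πr
dC/dt = 2π · dr/dt = 2π · 5 = 10π cm/s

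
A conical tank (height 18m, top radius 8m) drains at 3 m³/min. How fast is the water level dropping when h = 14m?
243/(3136π) ≈ 0.02466 m/min

r/h = 8/18, so r = (4/9)h
V = (1/3)πr²h = (1/3)π((4/9)h)²h = (16/243)πh³
dV/dh = (16/81)πh²
dh/dt = (dV/dt)/(dV/dh) = -3/((16/81)π·14²) = -243/(3136π) m/min
The level is dropping at 243/(3136π) ≈ 0.02466 m/min.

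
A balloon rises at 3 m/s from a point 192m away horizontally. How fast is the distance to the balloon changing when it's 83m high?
249√43753/43753 ≈ 1.19 m/s

z² = 192² + y²
z = √(192² + 83²) = √43753
dz/dt = y/z · dy/dt = 83/√43753 · 3 = 249√43753/43753 ≈ 1.19 m/s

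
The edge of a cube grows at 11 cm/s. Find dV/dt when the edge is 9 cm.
2673 cm³/s

V = s³
dV/dt = 3s² · ds/dt = 3·9²·11 = 2673 cm³/s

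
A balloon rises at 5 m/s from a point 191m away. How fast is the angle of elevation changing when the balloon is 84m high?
0.021935 rad/s

tan(θ) = y/191
sec²(θ) · dθ/dt = (1/191) · dy/dt
dθ/dt = cos²(θ)/191 · 5 = 191/(191² + 84²) · 5
dθ/dt = 0.021935 rad/s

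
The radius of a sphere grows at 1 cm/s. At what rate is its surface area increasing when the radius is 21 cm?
168π cm²/s

S = 4πr²
dS/dt = dS/dr · dr/dt = 8πr · 1
At r = 21: dS/dt = 168π cm²/s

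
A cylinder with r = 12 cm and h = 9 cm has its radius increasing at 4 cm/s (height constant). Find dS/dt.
264π cm²/s

S = 2πrh + 2πr² (lateral + bases)
dS/dt = (2πh + 4πr)·dr/dt = (2π·9 + 4π·12)·4
= 264π cm²/s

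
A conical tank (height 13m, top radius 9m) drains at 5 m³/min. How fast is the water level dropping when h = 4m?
845/(1296π) ≈ 0.2075 m/min

r/h = 9/13, so r = (9/13)h
V = (1/3)πr²h = (1/3)π((9/13)h)²h = (27/169)πh³
dV/dh = (81/169)πh²
dh/dt = (dV/dt)/(dV/dh) = -5/((81/169)π·4²) = -845/(1296π) m/min
The level is dropping at 845/(1296π) ≈ 0.2075 m/min.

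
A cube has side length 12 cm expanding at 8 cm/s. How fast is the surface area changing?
1152 cm²/s

A = 6s²
dA/dt = 12s · ds/dt = 12·12·8 = 1152 cm²/s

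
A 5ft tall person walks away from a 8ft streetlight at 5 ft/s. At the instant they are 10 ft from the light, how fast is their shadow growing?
25/3 ft/s

By similar triangles: 8/(x+s) = 5/s
Solving: s = 5x/3
ds/dt = 5/3 · dx/dt = 5/3 · 5 = 25/3 ft/s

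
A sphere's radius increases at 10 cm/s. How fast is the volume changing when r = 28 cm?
31360π cm³/s

V = (4/3)πr³
dV/dt = dV/dr · dr/dt = 4πr² · 10
At r = 28: dV/dt = 31360π cm³/s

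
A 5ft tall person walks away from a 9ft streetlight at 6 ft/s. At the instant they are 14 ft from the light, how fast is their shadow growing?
15/2 ft/s

By similar triangles: 9/(x+s) = 5/s
Solving: s = 5x/4
ds/dt = 5/4 · dx/dt = 5/4 · 6 = 15/2 ft/s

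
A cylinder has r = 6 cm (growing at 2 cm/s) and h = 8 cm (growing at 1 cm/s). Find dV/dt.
228π cm³/s

V = πr²h
dV/dt = 2πrh·dr/dt + πr²·dh/dt
= 2π(6)(8)(2) + π(6)²(1)
= 228π cm³/s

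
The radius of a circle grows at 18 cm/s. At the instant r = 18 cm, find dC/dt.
36π cm/s

C = 2πr
dC/dt = 2π · dr/dt = 2π · 18 = 36π cm/s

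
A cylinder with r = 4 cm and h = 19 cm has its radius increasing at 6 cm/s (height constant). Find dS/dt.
324π cm²/s

S = 2πrh + 2πr² (lateral + bases)
dS/dt = (2πh + 4πr)·dr/dt = (2π·19 + 4π·4)·6
= 324π cm²/s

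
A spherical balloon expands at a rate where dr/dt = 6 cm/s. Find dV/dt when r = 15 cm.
5400π cm³/s

V = (4/3)πr³
dV/dt = dV/dr · dr/dt = 4πr² · 6
At r = 15: dV/dt = 5400π cm³/s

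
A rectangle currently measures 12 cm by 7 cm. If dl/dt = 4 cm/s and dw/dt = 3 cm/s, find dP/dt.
14 cm/s

P = 2(l + w)
dP/dt = 2(dl/dt + dw/dt) = 2(4 + 3) = 14 cm/s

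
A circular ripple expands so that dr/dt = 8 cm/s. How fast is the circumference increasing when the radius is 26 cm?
16π cm/s

C = 2πr
dC/dt = 2π · dr/dt = 2π · 8 = 16π cm/s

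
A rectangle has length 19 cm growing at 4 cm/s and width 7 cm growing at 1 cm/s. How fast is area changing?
47 cm²/s

A = lw
dA/dt = w·dl/dt + l·dw/dt = 7·4 + 19·1 = 47 cm²/s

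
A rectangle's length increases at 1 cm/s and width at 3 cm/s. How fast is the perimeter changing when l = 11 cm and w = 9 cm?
8 cm/s

P = 2(l + w)
dP/dt = 2(dl/dt + dw/dt) = 2(1 + 3) = 8 cm/s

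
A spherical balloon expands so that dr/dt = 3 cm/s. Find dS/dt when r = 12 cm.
288π cm²/s

S = 4πr²
dS/dt = dS/dr · dr/dt = 8πr · 3
At r = 12: dS/dt = 288π cm²/s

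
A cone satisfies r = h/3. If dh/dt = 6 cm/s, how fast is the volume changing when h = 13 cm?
338π/3 cm³/s

V = (1/3)π(h/3)²h = πh³/27
dV/dt = πh²/9 · 6
At h = 13: dV/dt = 338π/3 cm³/s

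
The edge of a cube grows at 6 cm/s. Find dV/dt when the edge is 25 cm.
11250 cm³/s

V = s³
dV/dt = 3s² · ds/dt = 3·25²·6 = 11250 cm³/s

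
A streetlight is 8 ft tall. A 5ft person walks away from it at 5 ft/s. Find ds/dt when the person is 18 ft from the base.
25/3 ft/s

By similar triangles: 8/(x+s) = 5/s
Solving: s = 5x/3
ds/dt = 5/3 · dx/dt = 5/3 · 5 = 25/3 ft/s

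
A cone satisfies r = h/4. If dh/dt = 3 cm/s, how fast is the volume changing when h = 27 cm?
2187π/16 cm³/s

V = (1/3)π(h/4)²h = πh³/48
dV/dt = πh²/16 · 3
At h = 27: dV/dt = 2187π/16 cm³/s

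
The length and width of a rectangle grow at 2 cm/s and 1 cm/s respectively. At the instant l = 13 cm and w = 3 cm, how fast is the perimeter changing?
6 cm/s

P = 2(l + w)
dP/dt = 2(dl/dt + dw/dt) = 2(2 + 1) = 6 cm/s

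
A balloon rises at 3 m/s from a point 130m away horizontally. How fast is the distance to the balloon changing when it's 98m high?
147√6626/6626 ≈ 1.806 m/s

z² = 130² + y²
z = √(130² + 98²) = 2√6626
dz/dt = y/z · dy/dt = 98/(2√6626) · 3 = 147√6626/6626 ≈ 1.806 m/s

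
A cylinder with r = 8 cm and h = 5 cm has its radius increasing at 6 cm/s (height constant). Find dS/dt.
252π cm²/s

S = 2πrh + 2πr² (lateral + bases)
dS/dt = (2πh + 4πr)·dr/dt = (2π·5 + 4π·8)·6
= 252π cm²/s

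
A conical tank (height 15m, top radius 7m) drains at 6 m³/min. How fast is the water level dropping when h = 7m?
1350/(2401π) ≈ 0.179 m/min

r/h = 7/15, so r = (7/15)h
V = (1/3)πr²h = (1/3)π((7/15)h)²h = (49/675)πh³
dV/dh = (49/225)πh²
dh/dt = (dV/dt)/(dV/dh) = -6/((49/225)π·7²) = -1350/(2401π) m/min
The level is dropping at 1350/(2401π) ≈ 0.179 m/min.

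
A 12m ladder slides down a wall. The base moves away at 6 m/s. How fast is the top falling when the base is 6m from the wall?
2√3 ≈ 3.464 m/s

x² + y² = 12²
2x·dx/dt + 2y·dy/dt = 0
dy/dt = -x/y · dx/dt = -6/(6√3) · 6 = -2√3 m/s
The top is descending at 2√3 ≈ 3.464 m/s.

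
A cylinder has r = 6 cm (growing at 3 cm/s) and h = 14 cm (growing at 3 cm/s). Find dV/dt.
612π cm³/s

V = πr²h
dV/dt = 2πrh·dr/dt + πr²·dh/dt
= 2π(6)(14)(3) + π(6)²(3)
= 612π cm³/s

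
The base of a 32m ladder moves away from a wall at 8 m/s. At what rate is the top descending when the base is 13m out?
104√95/285 ≈ 3.557 m/s

x² + y² = 32²
2x·dx/dt + 2y·dy/dt = 0
dy/dt = -x/y · dx/dt = -13/(3√95) · 8 = -104√95/285 m/s
The top is descending at 104√95/285 ≈ 3.557 m/s.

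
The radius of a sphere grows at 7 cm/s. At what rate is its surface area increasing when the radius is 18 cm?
1008π cm²/s

S = 4πr²
dS/dt = dS/dr · dr/dt = 8πr · 7
At r = 18: dS/dt = 1008π cm²/s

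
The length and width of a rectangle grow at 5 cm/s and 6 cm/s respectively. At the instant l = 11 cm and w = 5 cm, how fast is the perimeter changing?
22 cm/s

P = 2(l + w)
dP/dt = 2(dl/dt + dw/dt) = 2(5 + 6) = 22 cm/s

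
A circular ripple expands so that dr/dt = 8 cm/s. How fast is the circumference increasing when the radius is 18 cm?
16π cm/s

C = 2πr
dC/dt = 2π · dr/dt = 2π · 8 = 16π cm/s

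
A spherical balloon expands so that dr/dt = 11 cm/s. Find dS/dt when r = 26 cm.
2288π cm²/s

S = 4πr²
dS/dt = dS/dr · dr/dt = 8πr · 11
At r = 26: dS/dt = 2288π cm²/s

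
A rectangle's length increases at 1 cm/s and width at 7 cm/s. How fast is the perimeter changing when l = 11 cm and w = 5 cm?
16 cm/s

P = 2(l + w)
dP/dt = 2(dl/dt + dw/dt) = 2(1 + 7) = 16 cm/s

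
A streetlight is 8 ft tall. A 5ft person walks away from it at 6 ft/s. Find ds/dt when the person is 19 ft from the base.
10 ft/s

By similar triangles: 8/(x+s) = 5/s
Solving: s = 5x/3
ds/dt = 5/3 · dx/dt = 5/3 · 6 = 10 ft/s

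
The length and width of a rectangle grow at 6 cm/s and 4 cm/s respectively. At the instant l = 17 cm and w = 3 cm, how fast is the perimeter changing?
20 cm/s

P = 2(l + w)
dP/dt = 2(dl/dt + dw/dt) = 2(6 + 4) = 20 cm/s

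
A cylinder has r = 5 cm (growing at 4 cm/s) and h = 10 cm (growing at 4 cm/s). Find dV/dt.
500π cm³/s

V = πr²h
dV/dt = 2πrh·dr/dt + πr²·dh/dt
= 2π(5)(10)(4) + π(5)²(4)
= 500π cm³/s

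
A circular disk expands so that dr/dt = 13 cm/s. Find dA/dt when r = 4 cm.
104π cm²/s

A = πr²
dA/dt = 2πr · dr/dt = 2π(4)(13) = 104π cm²/s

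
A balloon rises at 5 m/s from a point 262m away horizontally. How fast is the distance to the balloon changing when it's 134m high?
67√866/866 ≈ 2.277 m/s

z² = 262² + y²
z = √(262² + 134²) = 10√866
dz/dt = y/z · dy/dt = 134/(10√866) · 5 = 67√866/866 ≈ 2.277 m/s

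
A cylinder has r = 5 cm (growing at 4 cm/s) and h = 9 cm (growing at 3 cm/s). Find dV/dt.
435π cm³/s

V = πr²h
dV/dt = 2πrh·dr/dt + πr²·dh/dt
= 2π(5)(9)(4) + π(5)²(3)
= 435π cm³/s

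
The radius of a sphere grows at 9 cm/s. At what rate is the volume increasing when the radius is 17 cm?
10404π cm³/s

V = (4/3)πr³
dV/dt = dV/dr · dr/dt = 4πr² · 9
At r = 17: dV/dt = 10404π cm³/s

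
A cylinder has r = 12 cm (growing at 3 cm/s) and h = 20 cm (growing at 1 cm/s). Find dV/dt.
1584π cm³/s

V = πr²h
dV/dt = 2πrh·dr/dt + πr²·dh/dt
= 2π(12)(20)(3) + π(12)²(1)
= 1584π cm³/s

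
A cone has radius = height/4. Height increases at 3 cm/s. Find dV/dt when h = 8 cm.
12π cm³/s

V = (1/3)π(h/4)²h = πh³/48
dV/dt = πh²/16 · 3
At h = 8: dV/dt = 12π cm³/s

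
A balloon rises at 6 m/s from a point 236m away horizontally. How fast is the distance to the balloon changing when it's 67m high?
402√60185/60185 ≈ 1.639 m/s

z² = 236² + y²
z = √(236² + 67²) = √60185
dz/dt = y/z · dy/dt = 67/√60185 · 6 = 402√60185/60185 ≈ 1.639 m/s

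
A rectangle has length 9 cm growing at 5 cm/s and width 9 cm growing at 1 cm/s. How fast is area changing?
54 cm²/s

A = lw
dA/dt = w·dl/dt + l·dw/dt = 9·5 + 9·1 = 54 cm²/s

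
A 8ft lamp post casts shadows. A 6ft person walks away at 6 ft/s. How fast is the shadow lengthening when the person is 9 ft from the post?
18 ft/s

By similar triangles: 8/(x+s) = 6/s
Solving: s = 6x/2
ds/dt = 6/2 · dx/dt = 3 · 6 = 18 ft/s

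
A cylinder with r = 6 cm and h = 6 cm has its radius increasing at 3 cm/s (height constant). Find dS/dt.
108π cm²/s

S = 2πrh + 2πr² (lateral + bases)
dS/dt = (2πh + 4πr)·dr/dt = (2π·6 + 4π·6)·3
= 108π cm²/s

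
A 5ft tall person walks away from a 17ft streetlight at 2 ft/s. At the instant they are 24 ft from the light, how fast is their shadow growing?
5/6 ft/s

By similar triangles: 17/(x+s) = 5/s
Solving: s = 5x/12
ds/dt = 5/12 · dx/dt = 5/12 · 2 = 5/6 ft/s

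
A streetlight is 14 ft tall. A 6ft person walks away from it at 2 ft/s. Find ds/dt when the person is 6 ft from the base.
3/2 ft/s

By similar triangles: 14/(x+s) = 6/s
Solving: s = 6x/8
ds/dt = 6/8 · dx/dt = 3/4 · 2 = 3/2 ft/s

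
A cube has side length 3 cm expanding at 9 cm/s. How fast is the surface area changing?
324 cm²/s

A = 6s²
dA/dt = 12s · ds/dt = 12·3·9 = 324 cm²/s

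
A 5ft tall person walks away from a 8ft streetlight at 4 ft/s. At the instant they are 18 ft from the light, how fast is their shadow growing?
20/3 ft/s

By similar triangles: 8/(x+s) = 5/s
Solving: s = 5x/3
ds/dt = 5/3 · dx/dt = 5/3 · 4 = 20/3 ft/s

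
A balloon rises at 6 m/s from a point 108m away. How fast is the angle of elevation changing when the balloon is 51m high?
0.045426 rad/s

tan(θ) = y/108
sec²(θ) · dθ/dt = (1/108) · dy/dt
dθ/dt = cos²(θ)/108 · 6 = 108/(108² + 51²) · 6
dθ/dt = 0.045426 rad/s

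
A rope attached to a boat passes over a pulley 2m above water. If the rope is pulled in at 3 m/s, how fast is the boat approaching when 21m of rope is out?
63√437/437 ≈ 3.014 m/s

rope² = x² + 2²
x = √(21² - 2²) = √437
dx/dt = (rope/x) · d(rope)/dt = (21/√437) · (-3) = -63√437/437 m/s
The boat approaches at 63√437/437 ≈ 3.014 m/s.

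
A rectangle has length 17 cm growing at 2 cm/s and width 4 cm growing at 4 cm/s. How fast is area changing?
76 cm²/s

A = lw
dA/dt = w·dl/dt + l·dw/dt = 4·2 + 17·4 = 76 cm²/s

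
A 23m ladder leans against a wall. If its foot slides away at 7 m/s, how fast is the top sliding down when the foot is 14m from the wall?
98√37/111 ≈ 5.37 m/s

x² + y² = 23²
2x·dx/dt + 2y·dy/dt = 0
dy/dt = -x/y · dx/dt = -14/(3√37) · 7 = -98√37/111 m/s
The top is descending at 98√37/111 ≈ 5.37 m/s.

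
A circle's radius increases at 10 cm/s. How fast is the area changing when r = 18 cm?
360π cm²/s

A = πr²
dA/dt = 2πr · dr/dt = 2π(18)(10) = 360π cm²/s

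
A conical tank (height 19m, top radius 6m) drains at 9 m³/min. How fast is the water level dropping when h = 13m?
361/(676π) ≈ 0.17 m/min

r/h = 6/19, so r = (6/19)h
V = (1/3)πr²h = (1/3)π((6/19)h)²h = (12/361)πh³
dV/dh = (36/361)πh²
dh/dt = (dV/dt)/(dV/dh) = -9/((36/361)π·13²) = -361/(676π) m/min
The level is dropping at 361/(676π) ≈ 0.17 m/min.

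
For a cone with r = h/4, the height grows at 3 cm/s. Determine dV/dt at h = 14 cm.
147π/4 cm³/s

V = (1/3)π(h/4)²h = πh³/48
dV/dt = πh²/16 · 3
At h = 14: dV/dt = 147π/4 cm³/s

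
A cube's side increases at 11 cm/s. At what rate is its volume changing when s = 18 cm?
10692 cm³/s

V = s³
dV/dt = 3s² · ds/dt = 3·18²·11 = 10692 cm³/s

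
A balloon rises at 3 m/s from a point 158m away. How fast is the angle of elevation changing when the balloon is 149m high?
0.01005 rad/s

tan(θ) = y/158
sec²(θ) · dθ/dt = (1/158) · dy/dt
dθ/dt = cos²(θ)/158 · 3 = 158/(158² + 149²) · 3
dθ/dt = 0.01005 rad/s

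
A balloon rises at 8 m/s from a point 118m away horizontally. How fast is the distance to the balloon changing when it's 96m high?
384√5785/5785 ≈ 5.049 m/s

z² = 118² + y²
z = √(118² + 96²) = 2√5785
dz/dt = y/z · dy/dt = 96/(2√5785) · 8 = 384√5785/5785 ≈ 5.049 m/s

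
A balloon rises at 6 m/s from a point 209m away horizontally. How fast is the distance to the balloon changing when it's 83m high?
249√50570/25285 ≈ 2.215 m/s

z² = 209² + y²
z = √(209² + 83²) = √50570
dz/dt = y/z · dy/dt = 83/√50570 · 6 = 249√50570/25285 ≈ 2.215 m/s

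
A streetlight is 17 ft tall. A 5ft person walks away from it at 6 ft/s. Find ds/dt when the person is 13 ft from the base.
5/2 ft/s

By similar triangles: 17/(x+s) = 5/s
Solving: s = 5x/12
ds/dt = 5/12 · dx/dt = 5/12 · 6 = 5/2 ft/s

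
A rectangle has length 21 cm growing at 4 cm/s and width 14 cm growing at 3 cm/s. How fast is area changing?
119 cm²/s

A = lw
dA/dt = w·dl/dt + l·dw/dt = 14·4 + 21·3 = 119 cm²/s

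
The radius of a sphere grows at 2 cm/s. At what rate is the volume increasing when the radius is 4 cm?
128π cm³/s

V = (4/3)πr³
dV/dt = dV/dr · dr/dt = 4πr² · 2
At r = 4: dV/dt = 128π cm³/s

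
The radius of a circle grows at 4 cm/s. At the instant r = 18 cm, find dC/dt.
8π cm/s

C = 2πr
dC/dt = 2π · dr/dt = 2π · 4 = 8π cm/s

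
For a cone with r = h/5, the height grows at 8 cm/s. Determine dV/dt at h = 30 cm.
288π cm³/s

V = (1/3)π(h/5)²h = πh³/75
dV/dt = πh²/25 · 8
At h = 30: dV/dt = 288π cm³/s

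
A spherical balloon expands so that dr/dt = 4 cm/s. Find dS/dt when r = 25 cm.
800π cm²/s

S = 4πr²
dS/dt = dS/dr · dr/dt = 8πr · 4
At r = 25: dS/dt = 800π cm²/s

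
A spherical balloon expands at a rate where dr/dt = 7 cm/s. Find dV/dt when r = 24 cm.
16128π cm³/s

V = (4/3)πr³
dV/dt = dV/dr · dr/dt = 4πr² · 7
At r = 24: dV/dt = 16128π cm³/s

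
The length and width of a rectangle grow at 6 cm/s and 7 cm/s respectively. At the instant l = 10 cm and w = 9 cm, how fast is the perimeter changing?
26 cm/s

P = 2(l + w)
dP/dt = 2(dl/dt + dw/dt) = 2(6 + 7) = 26 cm/s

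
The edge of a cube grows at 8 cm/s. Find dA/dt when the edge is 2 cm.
192 cm²/s

A = 6s²
dA/dt = 12s · ds/dt = 12·2·8 = 192 cm²/s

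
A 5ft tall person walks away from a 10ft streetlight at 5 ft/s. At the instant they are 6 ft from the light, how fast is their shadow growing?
5 ft/s

By similar triangles: 10/(x+s) = 5/s
Solving: s = 5x/5
ds/dt = 5/5 · dx/dt = 1 · 5 = 5 ft/s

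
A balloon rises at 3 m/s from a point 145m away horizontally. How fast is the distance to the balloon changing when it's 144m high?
432√41761/41761 ≈ 2.114 m/s

z² = 145² + y²
z = √(145² + 144²) = √41761
dz/dt = y/z · dy/dt = 144/√41761 · 3 = 432√41761/41761 ≈ 2.114 m/s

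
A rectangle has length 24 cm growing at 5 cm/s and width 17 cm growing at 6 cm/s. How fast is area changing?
229 cm²/s

A = lw
dA/dt = w·dl/dt + l·dw/dt = 17·5 + 24·6 = 229 cm²/s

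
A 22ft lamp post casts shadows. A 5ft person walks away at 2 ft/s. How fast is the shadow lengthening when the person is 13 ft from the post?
10/17 ft/s

By similar triangles: 22/(x+s) = 5/s
Solving: s = 5x/17
ds/dt = 5/17 · dx/dt = 5/17 · 2 = 10/17 ft/s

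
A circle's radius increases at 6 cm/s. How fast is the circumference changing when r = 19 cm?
12π cm/s

C = 2πr
dC/dt = 2π · dr/dt = 2π · 6 = 12π cm/s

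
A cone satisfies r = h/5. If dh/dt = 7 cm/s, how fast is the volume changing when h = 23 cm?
3703π/25 cm³/s

V = (1/3)π(h/5)²h = πh³/75
dV/dt = πh²/25 · 7
At h = 23: dV/dt = 3703π/25 cm³/s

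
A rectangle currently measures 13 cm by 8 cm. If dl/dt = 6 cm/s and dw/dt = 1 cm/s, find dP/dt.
14 cm/s

P = 2(l + w)
dP/dt = 2(dl/dt + dw/dt) = 2(6 + 1) = 14 cm/s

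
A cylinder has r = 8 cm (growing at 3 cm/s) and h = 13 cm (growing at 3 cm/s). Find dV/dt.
816π cm³/s

V = πr²h
dV/dt = 2πrh·dr/dt + πr²·dh/dt
= 2π(8)(13)(3) + π(8)²(3)
= 816π cm³/s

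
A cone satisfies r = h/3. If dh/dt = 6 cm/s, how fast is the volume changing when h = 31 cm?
1922π/3 cm³/s

V = (1/3)π(h/3)²h = πh³/27
dV/dt = πh²/9 · 6
At h = 31: dV/dt = 1922π/3 cm³/s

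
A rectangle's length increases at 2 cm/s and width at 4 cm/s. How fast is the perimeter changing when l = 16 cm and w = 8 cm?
12 cm/s

P = 2(l + w)
dP/dt = 2(dl/dt + dw/dt) = 2(2 + 4) = 12 cm/s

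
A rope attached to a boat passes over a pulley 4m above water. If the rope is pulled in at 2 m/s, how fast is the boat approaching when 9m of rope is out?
18√65/65 ≈ 2.233 m/s

rope² = x² + 4²
x = √(9² - 4²) = √65
dx/dt = (rope/x) · d(rope)/dt = (9/√65) · (-2) = -18√65/65 m/s
The boat approaches at 18√65/65 ≈ 2.233 m/s.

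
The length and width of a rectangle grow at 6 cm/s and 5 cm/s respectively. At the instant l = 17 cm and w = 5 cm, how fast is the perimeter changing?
22 cm/s

P = 2(l + w)
dP/dt = 2(dl/dt + dw/dt) = 2(6 + 5) = 22 cm/s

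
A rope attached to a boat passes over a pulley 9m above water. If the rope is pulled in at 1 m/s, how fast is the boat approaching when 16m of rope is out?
16√7/35 ≈ 1.209 m/s

rope² = x² + 9²
x = √(16² - 9²) = 5√7
dx/dt = (rope/x) · d(rope)/dt = (16/(5√7)) · (-1) = -16√7/35 m/s
The boat approaches at 16√7/35 ≈ 1.209 m/s.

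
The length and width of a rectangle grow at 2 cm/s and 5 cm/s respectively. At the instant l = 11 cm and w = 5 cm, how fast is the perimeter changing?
14 cm/s

P = 2(l + w)
dP/dt = 2(dl/dt + dw/dt) = 2(2 + 5) = 14 cm/s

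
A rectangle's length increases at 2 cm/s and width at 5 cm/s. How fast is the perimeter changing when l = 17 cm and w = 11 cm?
14 cm/s

P = 2(l + w)
dP/dt = 2(dl/dt + dw/dt) = 2(2 + 5) = 14 cm/s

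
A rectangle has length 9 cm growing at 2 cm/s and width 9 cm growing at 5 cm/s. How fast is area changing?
63 cm²/s

A = lw
dA/dt = w·dl/dt + l·dw/dt = 9·2 + 9·5 = 63 cm²/s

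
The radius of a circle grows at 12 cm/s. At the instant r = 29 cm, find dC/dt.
24π cm/s

C = 2πr
dC/dt = 2π · dr/dt = 2π · 12 = 24π cm/s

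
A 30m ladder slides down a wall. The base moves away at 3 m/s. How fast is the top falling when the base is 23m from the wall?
69√371/371 ≈ 3.582 m/s

x² + y² = 30²
2x·dx/dt + 2y·dy/dt = 0
dy/dt = -x/y · dx/dt = -23/√371 · 3 = -69√371/371 m/s
The top is descending at 69√371/371 ≈ 3.582 m/s.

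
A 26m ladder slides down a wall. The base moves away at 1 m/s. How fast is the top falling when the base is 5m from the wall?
5√651/651 ≈ 0.196 m/s

x² + y² = 26²
2x·dx/dt + 2y·dy/dt = 0
dy/dt = -x/y · dx/dt = -5/√651 · 1 = -5√651/651 m/s
The top is descending at 5√651/651 ≈ 0.196 m/s.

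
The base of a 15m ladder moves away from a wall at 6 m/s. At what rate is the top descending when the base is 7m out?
21√11/22 ≈ 3.166 m/s

x² + y² = 15²
2x·dx/dt + 2y·dy/dt = 0
dy/dt = -x/y · dx/dt = -7/(4√11) · 6 = -21√11/22 m/s
The top is descending at 21√11/22 ≈ 3.166 m/s.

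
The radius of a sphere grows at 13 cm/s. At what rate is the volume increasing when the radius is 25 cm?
32500π cm³/s

V = (4/3)πr³
dV/dt = dV/dr · dr/dt = 4πr² · 13
At r = 25: dV/dt = 32500π cm³/s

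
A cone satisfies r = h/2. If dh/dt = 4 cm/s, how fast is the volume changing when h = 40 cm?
1600π cm³/s

V = (1/3)π(h/2)²h = πh³/12
dV/dt = πh²/4 · 4
At h = 40: dV/dt = 1600π cm³/s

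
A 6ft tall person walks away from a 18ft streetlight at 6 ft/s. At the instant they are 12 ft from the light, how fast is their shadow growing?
3 ft/s

By similar triangles: 18/(x+s) = 6/s
Solving: s = 6x/12
ds/dt = 6/12 · dx/dt = 1/2 · 6 = 3 ft/s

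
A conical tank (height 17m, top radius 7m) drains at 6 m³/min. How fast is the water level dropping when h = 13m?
1734/(8281π) ≈ 0.06665 m/min

r/h = 7/17, so r = (7/17)h
V = (1/3)πr²h = (1/3)π((7/17)h)²h = (49/867)πh³
dV/dh = (49/289)πh²
dh/dt = (dV/dt)/(dV/dh) = -6/((49/289)π·13²) = -1734/(8281π) m/min
The level is dropping at 1734/(8281π) ≈ 0.06665 m/min.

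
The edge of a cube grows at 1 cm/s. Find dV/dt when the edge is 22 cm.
1452 cm³/s

V = s³
dV/dt = 3s² · ds/dt = 3·22²·1 = 1452 cm³/s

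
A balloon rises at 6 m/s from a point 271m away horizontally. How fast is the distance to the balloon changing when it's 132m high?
792√90865/90865 ≈ 2.627 m/s

z² = 271² + y²
z = √(271² + 132²) = √90865
dz/dt = y/z · dy/dt = 132/√90865 · 6 = 792√90865/90865 ≈ 2.627 m/s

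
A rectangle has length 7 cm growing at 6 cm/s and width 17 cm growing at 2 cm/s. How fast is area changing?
116 cm²/s

A = lw
dA/dt = w·dl/dt + l·dw/dt = 17·6 + 7·2 = 116 cm²/s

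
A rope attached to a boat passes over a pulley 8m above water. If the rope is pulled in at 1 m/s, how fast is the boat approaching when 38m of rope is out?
19√345/345 ≈ 1.023 m/s

rope² = x² + 8²
x = √(38² - 8²) = 2√345
dx/dt = (rope/x) · d(rope)/dt = (38/(2√345)) · (-1) = -19√345/345 m/s
The boat approaches at 19√345/345 ≈ 1.023 m/s.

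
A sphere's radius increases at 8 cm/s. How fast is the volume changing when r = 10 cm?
3200π cm³/s

V = (4/3)πr³
dV/dt = dV/dr · dr/dt = 4πr² · 8
At r = 10: dV/dt = 3200π cm³/s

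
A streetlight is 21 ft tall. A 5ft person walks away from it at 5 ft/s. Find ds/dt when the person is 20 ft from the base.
25/16 ft/s

By similar triangles: 21/(x+s) = 5/s
Solving: s = 5x/16
ds/dt = 5/16 · dx/dt = 5/16 · 5 = 25/16 ft/s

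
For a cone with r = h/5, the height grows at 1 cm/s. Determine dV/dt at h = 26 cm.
676π/25 cm³/s

V = (1/3)π(h/5)²h = πh³/75
dV/dt = πh²/25 · 1
At h = 26: dV/dt = 676π/25 cm³/s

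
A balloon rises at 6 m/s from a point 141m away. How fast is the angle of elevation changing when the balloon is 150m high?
0.019962 rad/s

tan(θ) = y/141
sec²(θ) · dθ/dt = (1/141) · dy/dt
dθ/dt = cos²(θ)/141 · 6 = 141/(141² + 150²) · 6
dθ/dt = 0.019962 rad/s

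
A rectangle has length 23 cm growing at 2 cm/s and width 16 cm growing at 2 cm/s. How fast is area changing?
78 cm²/s

A = lw
dA/dt = w·dl/dt + l·dw/dt = 16·2 + 23·2 = 78 cm²/s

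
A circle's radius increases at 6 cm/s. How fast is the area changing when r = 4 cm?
48π cm²/s

A = πr²
dA/dt = 2πr · dr/dt = 2π(4)(6) = 48π cm²/s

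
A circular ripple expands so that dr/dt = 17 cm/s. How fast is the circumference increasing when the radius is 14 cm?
34π cm/s

C = 2πr
dC/dt = 2π · dr/dt = 2π · 17 = 34π cm/s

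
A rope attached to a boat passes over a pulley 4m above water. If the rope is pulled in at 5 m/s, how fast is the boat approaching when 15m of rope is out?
75√209/209 ≈ 5.188 m/s

rope² = x² + 4²
x = √(15² - 4²) = √209
dx/dt = (rope/x) · d(rope)/dt = (15/√209) · (-5) = -75√209/209 m/s
The boat approaches at 75√209/209 ≈ 5.188 m/s.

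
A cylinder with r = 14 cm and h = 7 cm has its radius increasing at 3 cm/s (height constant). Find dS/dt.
210π cm²/s

S = 2πrh + 2πr² (lateral + bases)
dS/dt = (2πh + 4πr)·dr/dt = (2π·7 + 4π·14)·3
= 210π cm²/s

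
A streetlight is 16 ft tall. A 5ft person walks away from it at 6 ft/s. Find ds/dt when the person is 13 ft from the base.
30/11 ft/s

By similar triangles: 16/(x+s) = 5/s
Solving: s = 5x/11
ds/dt = 5/11 · dx/dt = 5/11 · 6 = 30/11 ft/s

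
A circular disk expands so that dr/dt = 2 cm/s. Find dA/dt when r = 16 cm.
64π cm²/s

A = πr²
dA/dt = 2πr · dr/dt = 2π(16)(2) = 64π cm²/s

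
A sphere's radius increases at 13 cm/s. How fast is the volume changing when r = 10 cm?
5200π cm³/s

V = (4/3)πr³
dV/dt = dV/dr · dr/dt = 4πr² · 13
At r = 10: dV/dt = 5200π cm³/s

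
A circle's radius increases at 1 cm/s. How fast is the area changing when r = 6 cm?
12π cm²/s

A = πr²
dA/dt = 2πr · dr/dt = 2π(6)(1) = 12π cm²/s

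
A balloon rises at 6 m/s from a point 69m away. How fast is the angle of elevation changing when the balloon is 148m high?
0.015526 rad/s

tan(θ) = y/69
sec²(θ) · dθ/dt = (1/69) · dy/dt
dθ/dt = cos²(θ)/69 · 6 = 69/(69² + 148²) · 6
dθ/dt = 0.015526 rad/s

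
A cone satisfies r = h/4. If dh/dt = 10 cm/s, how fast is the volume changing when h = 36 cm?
810π cm³/s

V = (1/3)π(h/4)²h = πh³/48
dV/dt = πh²/16 · 10
At h = 36: dV/dt = 810π cm³/s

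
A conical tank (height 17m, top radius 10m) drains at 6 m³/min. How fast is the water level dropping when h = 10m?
867/(5000π) ≈ 0.05519 m/min

r/h = 10/17, so r = (10/17)h
V = (1/3)πr²h = (1/3)π((10/17)h)²h = (100/867)πh³
dV/dh = (100/289)πh²
dh/dt = (dV/dt)/(dV/dh) = -6/((100/289)π·10²) = -867/(5000π) m/min
The level is dropping at 867/(5000π) ≈ 0.05519 m/min.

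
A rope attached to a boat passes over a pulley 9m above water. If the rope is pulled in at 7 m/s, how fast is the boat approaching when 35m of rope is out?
245√286/572 ≈ 7.244 m/s

rope² = x² + 9²
x = √(35² - 9²) = 2√286
dx/dt = (rope/x) · d(rope)/dt = (35/(2√286)) · (-7) = -245√286/572 m/s
The boat approaches at 245√286/572 ≈ 7.244 m/s.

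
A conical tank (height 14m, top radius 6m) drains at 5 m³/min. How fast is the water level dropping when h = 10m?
49/(180π) ≈ 0.08665 m/min

r/h = 6/14, so r = (3/7)h
V = (1/3)πr²h = (1/3)π((3/7)h)²h = (3/49)πh³
dV/dh = (9/49)πh²
dh/dt = (dV/dt)/(dV/dh) = -5/((9/49)π·10²) = -49/(180π) m/min
The level is dropping at 49/(180π) ≈ 0.08665 m/min.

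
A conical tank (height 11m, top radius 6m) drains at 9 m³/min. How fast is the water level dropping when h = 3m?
121/(36π) ≈ 1.07 m/min

r/h = 6/11, so r = (6/11)h
V = (1/3)πr²h = (1/3)π((6/11)h)²h = (12/121)πh³
dV/dh = (36/121)πh²
dh/dt = (dV/dt)/(dV/dh) = -9/((36/121)π·3²) = -121/(36π) m/min
The level is dropping at 121/(36π) ≈ 1.07 m/min.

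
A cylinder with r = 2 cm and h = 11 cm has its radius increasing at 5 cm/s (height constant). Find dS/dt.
150π cm²/s

S = 2πrh + 2πr² (lateral + bases)
dS/dt = (2πh + 4πr)·dr/dt = (2π·11 + 4π·2)·5
= 150π cm²/s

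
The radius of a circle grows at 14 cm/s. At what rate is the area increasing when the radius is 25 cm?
700π cm²/s

A = πr²
dA/dt = 2πr · dr/dt = 2π(25)(14) = 700π cm²/s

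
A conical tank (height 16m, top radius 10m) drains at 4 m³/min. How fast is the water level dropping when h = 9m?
256/(2025π) ≈ 0.04024 m/min

r/h = 10/16, so r = (5/8)h
V = (1/3)πr²h = (1/3)π((5/8)h)²h = (25/192)πh³
dV/dh = (25/64)πh²
dh/dt = (dV/dt)/(dV/dh) = -4/((25/64)π·9²) = -256/(2025π) m/min
The level is dropping at 256/(2025π) ≈ 0.04024 m/min.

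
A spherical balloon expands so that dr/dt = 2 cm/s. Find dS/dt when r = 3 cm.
48π cm²/s

S = 4πr²
dS/dt = dS/dr · dr/dt = 8πr · 2
At r = 3: dS/dt = 48π cm²/s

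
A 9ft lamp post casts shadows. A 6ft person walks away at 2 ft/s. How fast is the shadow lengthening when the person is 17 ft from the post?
4 ft/s

By similar triangles: 9/(x+s) = 6/s
Solving: s = 6x/3
ds/dt = 6/3 · dx/dt = 2 · 2 = 4 ft/s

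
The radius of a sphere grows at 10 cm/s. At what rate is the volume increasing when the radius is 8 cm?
2560π cm³/s

V = (4/3)πr³
dV/dt = dV/dr · dr/dt = 4πr² · 10
At r = 8: dV/dt = 2560π cm³/s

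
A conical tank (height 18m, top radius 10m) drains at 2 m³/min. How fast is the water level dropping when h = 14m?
81/(2450π) ≈ 0.01052 m/min

r/h = 10/18, so r = (5/9)h
V = (1/3)πr²h = (1/3)π((5/9)h)²h = (25/243)πh³
dV/dh = (25/81)πh²
dh/dt = (dV/dt)/(dV/dh) = -2/((25/81)π·14²) = -81/(2450π) m/min
The level is dropping at 81/(2450π) ≈ 0.01052 m/min.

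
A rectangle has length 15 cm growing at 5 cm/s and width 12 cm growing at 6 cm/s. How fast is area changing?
150 cm²/s

A = lw
dA/dt = w·dl/dt + l·dw/dt = 12·5 + 15·6 = 150 cm²/s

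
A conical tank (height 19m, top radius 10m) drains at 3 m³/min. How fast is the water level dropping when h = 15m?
361/(7500π) ≈ 0.01532 m/min

r/h = 10/19, so r = (10/19)h
V = (1/3)πr²h = (1/3)π((10/19)h)²h = (100/1083)πh³
dV/dh = (100/361)πh²
dh/dt = (dV/dt)/(dV/dh) = -3/((100/361)π·15²) = -361/(7500π) m/min
The level is dropping at 361/(7500π) ≈ 0.01532 m/min.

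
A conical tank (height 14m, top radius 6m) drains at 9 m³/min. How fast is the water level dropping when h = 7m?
1/π ≈ 0.3183 m/min

r/h = 6/14, so r = (3/7)h
V = (1/3)πr²h = (1/3)π((3/7)h)²h = (3/49)πh³
dV/dh = (9/49)πh²
dh/dt = (dV/dt)/(dV/dh) = -9/((9/49)π·7²) = -1/π m/min
The level is dropping at 1/π ≈ 0.3183 m/min.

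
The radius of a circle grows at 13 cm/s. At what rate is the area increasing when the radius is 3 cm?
78π cm²/s

A = πr²
dA/dt = 2πr · dr/dt = 2π(3)(13) = 78π cm²/s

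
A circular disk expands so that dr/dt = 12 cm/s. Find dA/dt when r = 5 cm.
120π cm²/s

A = πr²
dA/dt = 2πr · dr/dt = 2π(5)(12) = 120π cm²/s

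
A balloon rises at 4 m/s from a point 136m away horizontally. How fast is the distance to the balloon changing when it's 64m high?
32√353/353 ≈ 1.703 m/s

z² = 136² + y²
z = √(136² + 64²) = 8√353
dz/dt = y/z · dy/dt = 64/(8√353) · 4 = 32√353/353 ≈ 1.703 m/s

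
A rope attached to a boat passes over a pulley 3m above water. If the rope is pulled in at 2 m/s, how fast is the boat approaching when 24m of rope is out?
16√7/21 ≈ 2.016 m/s

rope² = x² + 3²
x = √(24² - 3²) = 9√7
dx/dt = (rope/x) · d(rope)/dt = (24/(9√7)) · (-2) = -16√7/21 m/s
The boat approaches at 16√7/21 ≈ 2.016 m/s.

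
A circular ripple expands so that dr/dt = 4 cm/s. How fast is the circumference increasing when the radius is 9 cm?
8π cm/s

C = 2πr
dC/dt = 2π · dr/dt = 2π · 4 = 8π cm/s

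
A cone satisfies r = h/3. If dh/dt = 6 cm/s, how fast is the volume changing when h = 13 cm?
338π/3 cm³/s

V = (1/3)π(h/3)²h = πh³/27
dV/dt = πh²/9 · 6
At h = 13: dV/dt = 338π/3 cm³/s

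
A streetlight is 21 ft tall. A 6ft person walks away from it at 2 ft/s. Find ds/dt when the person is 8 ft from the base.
4/5 ft/s

By similar triangles: 21/(x+s) = 6/s
Solving: s = 6x/15
ds/dt = 6/15 · dx/dt = 2/5 · 2 = 4/5 ft/s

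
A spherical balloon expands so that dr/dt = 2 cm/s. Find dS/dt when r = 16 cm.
256π cm²/s

S = 4πr²
dS/dt = dS/dr · dr/dt = 8πr · 2
At r = 16: dS/dt = 256π cm²/s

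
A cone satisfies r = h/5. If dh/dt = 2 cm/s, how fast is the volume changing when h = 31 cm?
1922π/25 cm³/s

V = (1/3)π(h/5)²h = πh³/75
dV/dt = πh²/25 · 2
At h = 31: dV/dt = 1922π/25 cm³/s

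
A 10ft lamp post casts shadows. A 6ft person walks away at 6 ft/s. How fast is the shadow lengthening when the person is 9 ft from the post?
9 ft/s

By similar triangles: 10/(x+s) = 6/s
Solving: s = 6x/4
ds/dt = 6/4 · dx/dt = 3/2 · 6 = 9 ft/s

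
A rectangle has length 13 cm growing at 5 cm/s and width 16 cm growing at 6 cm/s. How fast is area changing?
158 cm²/s

A = lw
dA/dt = w·dl/dt + l·dw/dt = 16·5 + 13·6 = 158 cm²/s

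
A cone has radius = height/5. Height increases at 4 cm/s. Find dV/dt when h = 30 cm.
144π cm³/s

V = (1/3)π(h/5)²h = πh³/75
dV/dt = πh²/25 · 4
At h = 30: dV/dt = 144π cm³/s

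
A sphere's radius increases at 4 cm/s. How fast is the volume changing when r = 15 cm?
3600π cm³/s

V = (4/3)πr³
dV/dt = dV/dr · dr/dt = 4πr² · 4
At r = 15: dV/dt = 3600π cm³/s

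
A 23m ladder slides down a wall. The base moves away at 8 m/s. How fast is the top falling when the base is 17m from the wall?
34√15/15 ≈ 8.779 m/s

x² + y² = 23²
2x·dx/dt + 2y·dy/dt = 0
dy/dt = -x/y · dx/dt = -17/(4√15) · 8 = -34√15/15 m/s
The top is descending at 34√15/15 ≈ 8.779 m/s.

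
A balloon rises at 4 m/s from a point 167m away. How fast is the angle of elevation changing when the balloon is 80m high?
0.019481 rad/s

tan(θ) = y/167
sec²(θ) · dθ/dt = (1/167) · dy/dt
dθ/dt = cos²(θ)/167 · 4 = 167/(167² + 80²) · 4
dθ/dt = 0.019481 rad/s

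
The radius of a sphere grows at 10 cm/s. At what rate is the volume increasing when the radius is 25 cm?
25000π cm³/s

V = (4/3)πr³
dV/dt = dV/dr · dr/dt = 4πr² · 10
At r = 25: dV/dt = 25000π cm³/s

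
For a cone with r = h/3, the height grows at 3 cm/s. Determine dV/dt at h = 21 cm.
147π cm³/s

V = (1/3)π(h/3)²h = πh³/27
dV/dt = πh²/9 · 3
At h = 21: dV/dt = 147π cm³/s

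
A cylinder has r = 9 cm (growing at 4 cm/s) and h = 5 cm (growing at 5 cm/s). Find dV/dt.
765π cm³/s

V = πr²h
dV/dt = 2πrh·dr/dt + πr²·dh/dt
= 2π(9)(5)(4) + π(9)²(5)
= 765π cm³/s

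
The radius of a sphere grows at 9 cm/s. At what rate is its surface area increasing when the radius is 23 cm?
1656π cm²/s

S = 4πr²
dS/dt = dS/dr · dr/dt = 8πr · 9
At r = 23: dS/dt = 1656π cm²/s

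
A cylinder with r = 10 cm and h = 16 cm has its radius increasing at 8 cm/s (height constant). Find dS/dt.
576π cm²/s

S = 2πrh + 2πr² (lateral + bases)
dS/dt = (2πh + 4πr)·dr/dt = (2π·16 + 4π·10)·8
= 576π cm²/s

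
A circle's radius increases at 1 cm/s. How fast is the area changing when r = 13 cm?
26π cm²/s

A = πr²
dA/dt = 2πr · dr/dt = 2π(13)(1) = 26π cm²/s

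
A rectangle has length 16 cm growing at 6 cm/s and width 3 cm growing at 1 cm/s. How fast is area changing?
34 cm²/s

A = lw
dA/dt = w·dl/dt + l·dw/dt = 3·6 + 16·1 = 34 cm²/s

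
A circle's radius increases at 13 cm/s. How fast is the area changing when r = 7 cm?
182π cm²/s

A = πr²
dA/dt = 2πr · dr/dt = 2π(7)(13) = 182π cm²/s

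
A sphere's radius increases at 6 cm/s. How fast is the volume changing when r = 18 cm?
7776π cm³/s

V = (4/3)πr³
dV/dt = dV/dr · dr/dt = 4πr² · 6
At r = 18: dV/dt = 7776π cm³/s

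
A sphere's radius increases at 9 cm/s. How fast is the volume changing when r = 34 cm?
41616π cm³/s

V = (4/3)πr³
dV/dt = dV/dr · dr/dt = 4πr² · 9
At r = 34: dV/dt = 41616π cm³/s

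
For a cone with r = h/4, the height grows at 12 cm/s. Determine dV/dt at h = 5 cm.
75π/4 cm³/s

V = (1/3)π(h/4)²h = πh³/48
dV/dt = πh²/16 · 12
At h = 5: dV/dt = 75π/4 cm³/s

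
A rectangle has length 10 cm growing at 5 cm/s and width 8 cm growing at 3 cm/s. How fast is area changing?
70 cm²/s

A = lw
dA/dt = w·dl/dt + l·dw/dt = 8·5 + 10·3 = 70 cm²/s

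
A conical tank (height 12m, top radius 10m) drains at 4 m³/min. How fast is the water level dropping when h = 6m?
4/(25π) ≈ 0.05093 m/min

r/h = 10/12, so r = (5/6)h
V = (1/3)πr²h = (1/3)π((5/6)h)²h = (25/108)πh³
dV/dh = (25/36)πh²
dh/dt = (dV/dt)/(dV/dh) = -4/((25/36)π·6²) = -4/(25π) m/min
The level is dropping at 4/(25π) ≈ 0.05093 m/min.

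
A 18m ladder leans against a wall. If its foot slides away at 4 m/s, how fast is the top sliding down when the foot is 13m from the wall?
52√155/155 ≈ 4.177 m/s

x² + y² = 18²
2x·dx/dt + 2y·dy/dt = 0
dy/dt = -x/y · dx/dt = -13/√155 · 4 = -52√155/155 m/s
The top is descending at 52√155/155 ≈ 4.177 m/s.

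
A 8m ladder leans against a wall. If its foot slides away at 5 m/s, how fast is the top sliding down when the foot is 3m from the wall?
3√55/11 ≈ 2.023 m/s

x² + y² = 8²
2x·dx/dt + 2y·dy/dt = 0
dy/dt = -x/y · dx/dt = -3/√55 · 5 = -3√55/11 m/s
The top is descending at 3√55/11 ≈ 2.023 m/s.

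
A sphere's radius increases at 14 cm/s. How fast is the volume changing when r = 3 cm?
504π cm³/s

V = (4/3)πr³
dV/dt = dV/dr · dr/dt = 4πr² · 14
At r = 3: dV/dt = 504π cm³/s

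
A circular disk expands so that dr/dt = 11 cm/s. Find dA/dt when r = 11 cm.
242π cm²/s

A = πr²
dA/dt = 2πr · dr/dt = 2π(11)(11) = 242π cm²/s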